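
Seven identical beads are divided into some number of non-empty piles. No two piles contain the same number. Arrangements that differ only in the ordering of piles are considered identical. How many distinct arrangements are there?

Enumerating:
7
6+1
5+2
4+3
4+2+1
That's 5 in total.

5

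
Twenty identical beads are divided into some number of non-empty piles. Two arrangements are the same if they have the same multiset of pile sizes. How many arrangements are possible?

627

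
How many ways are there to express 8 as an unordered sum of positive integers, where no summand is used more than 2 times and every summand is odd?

3

Enumerating:
7, 1
5, 3
3, 3, 1, 1
Counting gives 3.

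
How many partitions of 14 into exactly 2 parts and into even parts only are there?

Listing the qualifying partitions of 14:
12,2
10,4
8,6

3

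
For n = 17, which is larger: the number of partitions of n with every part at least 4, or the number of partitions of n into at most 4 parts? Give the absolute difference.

Partitions of 17 with every part at least 4: 12.
Partitions of 17 into at most 4 parts: 72.
|12 − 72| = 60.

60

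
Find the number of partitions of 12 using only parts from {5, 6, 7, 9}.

2

The partitions of 12 that satisfy the conditions:
7+5
6+6
That's 2 in total.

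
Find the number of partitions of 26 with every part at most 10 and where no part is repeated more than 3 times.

625

Direct enumeration gives 625 partitions.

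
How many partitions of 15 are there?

Counting exhaustively, 176 partitions satisfy the conditions.

176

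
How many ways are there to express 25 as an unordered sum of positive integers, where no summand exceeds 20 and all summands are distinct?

Counting exhaustively, 135 partitions satisfy the conditions.

135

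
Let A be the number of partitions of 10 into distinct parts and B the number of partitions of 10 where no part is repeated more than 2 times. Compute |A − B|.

12

Partitions of 10 into distinct parts: 10.
Partitions of 10 where no part is repeated more than 2 times: 22.
|10 − 22| = 12.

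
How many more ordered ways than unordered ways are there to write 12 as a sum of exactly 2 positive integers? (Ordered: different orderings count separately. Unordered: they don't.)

Ordered (compositions into 2 parts): C(11,1) = 11.
Partitions of 12 into exactly 2 parts: 6.
Difference: 11 − 6 = 5.

5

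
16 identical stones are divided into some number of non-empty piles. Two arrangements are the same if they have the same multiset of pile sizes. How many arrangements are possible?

Direct enumeration gives 231 partitions.

231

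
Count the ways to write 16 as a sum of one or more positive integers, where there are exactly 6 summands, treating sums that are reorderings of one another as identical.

35

There are too many to list fully; the first 12 (by largest part) are:
11,1,1,1,1,1
10,2,1,1,1,1
9,3,1,1,1,1
9,2,2,1,1,1
8,4,1,1,1,1
8,3,2,1,1,1
8,2,2,2,1,1
7,5,1,1,1,1
7,4,2,1,1,1
7,3,3,1,1,1
7,3,2,2,1,1
7,2,2,2,2,1
…and 23 more, for 35 total.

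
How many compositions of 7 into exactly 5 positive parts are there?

By stars and bars with positive parts, the count is C(6,4) = 15.

15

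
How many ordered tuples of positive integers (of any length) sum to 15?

There are 14 gaps and each independently is a cut or not, giving 2^14 = 16384.

16384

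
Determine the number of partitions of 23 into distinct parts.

104

Counting exhaustively, 104 partitions satisfy the conditions.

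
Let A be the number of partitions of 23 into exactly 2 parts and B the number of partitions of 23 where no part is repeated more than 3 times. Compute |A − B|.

Partitions of 23 into exactly 2 parts: 11.
Partitions of 23 where no part is repeated more than 3 times: 592.
|11 − 592| = 581.

581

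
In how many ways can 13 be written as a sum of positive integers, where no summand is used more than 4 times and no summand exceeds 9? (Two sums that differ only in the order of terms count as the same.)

69

A partial list (first 12 by largest part):
4 + 9
1 + 3 + 9
2 + 2 + 9
1 + 1 + 2 + 9
1 + 1 + 1 + 1 + 9
5 + 8
1 + 4 + 8
2 + 3 + 8
1 + 1 + 3 + 8
1 + 2 + 2 + 8
1 + 1 + 1 + 2 + 8
6 + 7
…and 57 more, for 69 total.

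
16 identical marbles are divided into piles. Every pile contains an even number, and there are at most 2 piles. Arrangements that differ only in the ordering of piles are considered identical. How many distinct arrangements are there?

The partitions of 16 that satisfy the conditions:
16
14+2
12+4
10+6
8+8

5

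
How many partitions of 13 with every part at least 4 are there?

They are:
13
9+4
8+5
7+6
5+4+4
Counting gives 5.

5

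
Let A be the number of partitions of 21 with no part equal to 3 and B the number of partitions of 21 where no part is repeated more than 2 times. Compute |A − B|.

164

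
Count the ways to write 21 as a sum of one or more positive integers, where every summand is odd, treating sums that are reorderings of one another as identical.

76

Enumerating by decreasing first part gives 76 partitions in all.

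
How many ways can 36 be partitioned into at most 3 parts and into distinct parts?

Systematic enumeration (by largest part, then next-largest, …) yields 109.

109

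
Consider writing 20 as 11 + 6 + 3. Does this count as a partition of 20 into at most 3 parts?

The parts sum to 20, and the condition 'there are at most 3 summands' holds.

Yes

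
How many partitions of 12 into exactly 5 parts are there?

They are:
1 + 1 + 1 + 1 + 8
1 + 1 + 1 + 2 + 7
1 + 1 + 1 + 3 + 6
1 + 1 + 2 + 2 + 6
1 + 1 + 1 + 4 + 5
1 + 1 + 2 + 3 + 5
1 + 2 + 2 + 2 + 5
1 + 1 + 2 + 4 + 4
1 + 1 + 3 + 3 + 4
1 + 2 + 2 + 3 + 4
2 + 2 + 2 + 2 + 4
1 + 2 + 3 + 3 + 3
2 + 2 + 2 + 3 + 3

13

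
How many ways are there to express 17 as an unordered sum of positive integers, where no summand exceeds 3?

There are too many to list fully; the first 12 (by largest part) are:
3 + 3 + 3 + 3 + 3 + 2
3 + 3 + 3 + 3 + 3 + 1 + 1
3 + 3 + 3 + 3 + 2 + 2 + 1
3 + 3 + 3 + 3 + 2 + 1 + 1 + 1
3 + 3 + 3 + 3 + 1 + 1 + 1 + 1 + 1
3 + 3 + 3 + 2 + 2 + 2 + 2
3 + 3 + 3 + 2 + 2 + 2 + 1 + 1
3 + 3 + 3 + 2 + 2 + 1 + 1 + 1 + 1
3 + 3 + 3 + 2 + 1 + 1 + 1 + 1 + 1 + 1
3 + 3 + 3 + 1 + 1 + 1 + 1 + 1 + 1 + 1 + 1
3 + 3 + 2 + 2 + 2 + 2 + 2 + 1
3 + 3 + 2 + 2 + 2 + 2 + 1 + 1 + 1
…and 21 more, for 33 total.

33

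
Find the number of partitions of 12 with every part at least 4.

The partitions of 12 that satisfy the conditions:
12
4, 8
5, 7
6, 6
4, 4, 4
That's 5 in total.

5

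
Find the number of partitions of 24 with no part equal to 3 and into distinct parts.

75

A full systematic count gives 75.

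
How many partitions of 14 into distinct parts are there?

22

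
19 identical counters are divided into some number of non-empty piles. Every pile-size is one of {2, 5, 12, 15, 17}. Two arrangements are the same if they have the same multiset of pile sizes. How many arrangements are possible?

5

Listing the qualifying partitions of 19:
17,2
15,2,2
12,5,2
5,5,5,2,2
5,2,2,2,2,2,2,2
That's 5 in total.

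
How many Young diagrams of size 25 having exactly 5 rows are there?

A full systematic count gives 192.

192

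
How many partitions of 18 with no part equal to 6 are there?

308

Counting exhaustively, 308 partitions satisfy the conditions.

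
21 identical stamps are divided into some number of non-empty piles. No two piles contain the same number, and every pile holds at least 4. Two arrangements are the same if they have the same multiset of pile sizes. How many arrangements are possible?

15

The partitions of 21 that satisfy the conditions:
21
17,4
16,5
15,6
14,7
13,8
12,9
12,5,4
11,10
11,6,4
10,7,4
10,6,5
9,8,4
9,7,5
8,7,6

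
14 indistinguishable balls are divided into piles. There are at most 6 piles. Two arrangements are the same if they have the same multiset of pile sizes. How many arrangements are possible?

Systematic enumeration (by largest part, then next-largest, …) yields 90.

90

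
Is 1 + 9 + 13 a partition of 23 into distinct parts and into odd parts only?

Yes

The parts sum to 23, and the condition 'all summands are distinct' holds; the condition 'every summand is odd' holds.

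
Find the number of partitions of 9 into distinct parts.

The partitions of 9 that satisfy the conditions:
9
8, 1
7, 2
6, 3
6, 2, 1
5, 4
5, 3, 1
4, 3, 2

8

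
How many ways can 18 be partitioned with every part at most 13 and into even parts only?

A partial list (first 12 by largest part):
12+6
12+4+2
12+2+2+2
10+8
10+6+2
10+4+4
10+4+2+2
10+2+2+2+2
8+8+2
8+6+4
8+6+2+2
8+4+4+2
…and 14 more, for 26 total.

26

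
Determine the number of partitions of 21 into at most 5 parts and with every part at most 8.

Systematic enumeration (by largest part, then next-largest, …) yields 71.

71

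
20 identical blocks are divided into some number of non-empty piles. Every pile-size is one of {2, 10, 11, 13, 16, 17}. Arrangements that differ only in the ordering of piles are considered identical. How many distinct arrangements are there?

Enumerating:
16,2,2
10,10
10,2,2,2,2,2
2,2,2,2,2,2,2,2,2,2

4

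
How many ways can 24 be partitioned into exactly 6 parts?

199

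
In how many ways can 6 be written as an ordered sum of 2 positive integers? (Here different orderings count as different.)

5

Place 1 bars in the 5 internal gaps of a row of 6 dots: C(5,1) = 5.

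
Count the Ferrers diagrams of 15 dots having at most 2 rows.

8

Listing the qualifying partitions of 15:
15
1 + 14
2 + 13
3 + 12
4 + 11
5 + 10
6 + 9
7 + 8
Counting gives 8.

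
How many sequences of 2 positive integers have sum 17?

By stars and bars with positive parts, the count is C(16,1) = 16.

16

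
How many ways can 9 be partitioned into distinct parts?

They are:
9
8 + 1
7 + 2
6 + 3
6 + 2 + 1
5 + 4
5 + 3 + 1
4 + 3 + 2

8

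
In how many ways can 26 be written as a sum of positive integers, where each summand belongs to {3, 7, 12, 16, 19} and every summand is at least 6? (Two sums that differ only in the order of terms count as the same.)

2

Enumerating:
19, 7
12, 7, 7
That's 2 in total.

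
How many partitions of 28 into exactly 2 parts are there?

Listing the qualifying partitions of 28:
1+27
2+26
3+25
4+24
5+23
6+22
7+21
8+20
9+19
10+18
11+17
12+16
13+15
14+14
Counting gives 14.

14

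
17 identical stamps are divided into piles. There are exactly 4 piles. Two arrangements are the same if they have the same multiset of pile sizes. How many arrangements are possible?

A partial list (first 12 by largest part):
14, 1, 1, 1
13, 2, 1, 1
12, 3, 1, 1
12, 2, 2, 1
11, 4, 1, 1
11, 3, 2, 1
11, 2, 2, 2
10, 5, 1, 1
10, 4, 2, 1
10, 3, 3, 1
10, 3, 2, 2
9, 6, 1, 1
…and 27 more, for 39 total.

39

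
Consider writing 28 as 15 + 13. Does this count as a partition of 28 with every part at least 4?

Yes

The parts sum to 28, and the condition 'every summand is at least 4' holds.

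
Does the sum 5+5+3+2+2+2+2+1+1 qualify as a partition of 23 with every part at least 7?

No

The parts sum to 23, and the condition 'every summand is at least 7' is violated.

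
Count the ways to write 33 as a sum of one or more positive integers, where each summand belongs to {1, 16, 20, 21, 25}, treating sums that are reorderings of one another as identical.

6

They are:
1+1+1+1+1+1+1+1+25
1+1+1+1+1+1+1+1+1+1+1+1+21
1+1+1+1+1+1+1+1+1+1+1+1+1+20
1+16+16
1+1+1+1+1+1+1+1+1+1+1+1+1+1+1+1+1+16
1+1+1+1+1+1+1+1+1+1+1+1+1+1+1+1+1+1+1+1+1+1+1+1+1+1+1+1+1+1+1+1+1
That's 6 in total.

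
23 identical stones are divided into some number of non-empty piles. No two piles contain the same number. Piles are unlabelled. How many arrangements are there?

Systematic enumeration (by largest part, then next-largest, …) yields 104.

104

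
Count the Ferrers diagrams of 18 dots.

There are 385 such partitions.

385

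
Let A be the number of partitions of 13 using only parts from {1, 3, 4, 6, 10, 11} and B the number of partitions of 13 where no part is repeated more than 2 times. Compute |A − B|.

23

Partitions of 13 using only parts from {1, 3, 4, 6, 10, 11}: 21.
Partitions of 13 where no part is repeated more than 2 times: 44.
|21 − 44| = 23.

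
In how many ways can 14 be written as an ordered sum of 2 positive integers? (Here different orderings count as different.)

13

By stars and bars with positive parts, the count is C(13,1) = 13.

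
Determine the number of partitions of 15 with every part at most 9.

157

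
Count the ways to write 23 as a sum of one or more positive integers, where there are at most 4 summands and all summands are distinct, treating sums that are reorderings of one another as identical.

Enumerating by decreasing first part gives 84 partitions in all.

84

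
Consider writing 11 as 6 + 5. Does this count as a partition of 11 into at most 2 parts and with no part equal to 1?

Yes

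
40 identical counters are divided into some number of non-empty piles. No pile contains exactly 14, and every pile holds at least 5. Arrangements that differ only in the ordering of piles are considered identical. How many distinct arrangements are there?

281

There are 281 such partitions.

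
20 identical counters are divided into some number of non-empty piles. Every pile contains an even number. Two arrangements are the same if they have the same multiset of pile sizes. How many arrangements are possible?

A partial list (first 12 by largest part):
20
18+2
16+4
16+2+2
14+6
14+4+2
14+2+2+2
12+8
12+6+2
12+4+4
12+4+2+2
12+2+2+2+2
…and 30 more, for 42 total.

42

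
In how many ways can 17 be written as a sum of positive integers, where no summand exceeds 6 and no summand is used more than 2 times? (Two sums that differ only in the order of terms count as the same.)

31

A partial list (first 12 by largest part):
6,6,5
6,6,4,1
6,6,3,2
6,6,3,1,1
6,6,2,2,1
6,5,5,1
6,5,4,2
6,5,4,1,1
6,5,3,3
6,5,3,2,1
6,5,2,2,1,1
6,4,4,3
…and 19 more, for 31 total.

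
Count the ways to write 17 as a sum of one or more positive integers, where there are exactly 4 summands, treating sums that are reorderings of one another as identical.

39

There are too many to list fully; the first 12 (by largest part) are:
14 + 1 + 1 + 1
13 + 2 + 1 + 1
12 + 3 + 1 + 1
12 + 2 + 2 + 1
11 + 4 + 1 + 1
11 + 3 + 2 + 1
11 + 2 + 2 + 2
10 + 5 + 1 + 1
10 + 4 + 2 + 1
10 + 3 + 3 + 1
10 + 3 + 2 + 2
9 + 6 + 1 + 1
…and 27 more, for 39 total.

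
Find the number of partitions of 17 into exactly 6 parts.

44

A partial list (first 12 by largest part):
12 + 1 + 1 + 1 + 1 + 1
11 + 2 + 1 + 1 + 1 + 1
10 + 3 + 1 + 1 + 1 + 1
10 + 2 + 2 + 1 + 1 + 1
9 + 4 + 1 + 1 + 1 + 1
9 + 3 + 2 + 1 + 1 + 1
9 + 2 + 2 + 2 + 1 + 1
8 + 5 + 1 + 1 + 1 + 1
8 + 4 + 2 + 1 + 1 + 1
8 + 3 + 3 + 1 + 1 + 1
8 + 3 + 2 + 2 + 1 + 1
8 + 2 + 2 + 2 + 2 + 1
…and 32 more, for 44 total.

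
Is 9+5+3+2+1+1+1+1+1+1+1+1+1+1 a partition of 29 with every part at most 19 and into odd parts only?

No

The parts sum to 29, and the condition 'every summand is odd' is violated.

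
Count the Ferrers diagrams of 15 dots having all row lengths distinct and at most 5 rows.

27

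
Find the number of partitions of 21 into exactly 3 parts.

37

There are too many to list fully; the first 12 (by largest part) are:
1,1,19
1,2,18
1,3,17
2,2,17
1,4,16
2,3,16
1,5,15
2,4,15
3,3,15
1,6,14
2,5,14
3,4,14
…and 25 more, for 37 total.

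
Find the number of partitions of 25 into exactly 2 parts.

12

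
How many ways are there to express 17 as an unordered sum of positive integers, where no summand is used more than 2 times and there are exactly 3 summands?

They are:
15 + 1 + 1
14 + 2 + 1
13 + 3 + 1
13 + 2 + 2
12 + 4 + 1
12 + 3 + 2
11 + 5 + 1
11 + 4 + 2
11 + 3 + 3
10 + 6 + 1
10 + 5 + 2
10 + 4 + 3
9 + 7 + 1
9 + 6 + 2
9 + 5 + 3
9 + 4 + 4
8 + 8 + 1
8 + 7 + 2
8 + 6 + 3
8 + 5 + 4
7 + 7 + 3
7 + 6 + 4
7 + 5 + 5
6 + 6 + 5
That's 24 in total.

24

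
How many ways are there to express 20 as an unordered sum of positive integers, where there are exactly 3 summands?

33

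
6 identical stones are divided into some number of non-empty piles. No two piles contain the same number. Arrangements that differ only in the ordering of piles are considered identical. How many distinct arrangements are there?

4

They are:
6
5 + 1
4 + 2
3 + 2 + 1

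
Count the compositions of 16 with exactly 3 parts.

105

By stars and bars with positive parts, the count is C(15,2) = 105.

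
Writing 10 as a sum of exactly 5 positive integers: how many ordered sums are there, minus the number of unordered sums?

119

Compositions: C(9,4) = 126.
Partitions of 10 into exactly 5 parts: 7.
Difference: 126 − 7 = 119.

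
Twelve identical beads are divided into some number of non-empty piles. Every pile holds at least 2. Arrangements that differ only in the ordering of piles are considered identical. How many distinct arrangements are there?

Listing the qualifying partitions of 12:
12
2, 10
3, 9
4, 8
2, 2, 8
5, 7
2, 3, 7
6, 6
2, 4, 6
3, 3, 6
2, 2, 2, 6
2, 5, 5
3, 4, 5
2, 2, 3, 5
4, 4, 4
2, 2, 4, 4
2, 3, 3, 4
2, 2, 2, 2, 4
3, 3, 3, 3
2, 2, 2, 3, 3
2, 2, 2, 2, 2, 2

21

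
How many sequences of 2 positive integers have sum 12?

Equivalently, choose which 1 of the 11 gaps become plus signs: C(11,1) = 11.

11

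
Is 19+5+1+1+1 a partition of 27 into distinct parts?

No

The parts sum to 27, and the condition 'all summands are distinct' is violated.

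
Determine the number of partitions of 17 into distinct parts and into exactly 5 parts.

Enumerating:
7,4,3,2,1
6,5,3,2,1

2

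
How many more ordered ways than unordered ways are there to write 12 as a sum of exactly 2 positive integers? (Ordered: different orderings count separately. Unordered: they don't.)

5

Compositions: C(11,1) = 11.
Partitions of 12 into exactly 2 parts: 6.
Difference: 11 − 6 = 5.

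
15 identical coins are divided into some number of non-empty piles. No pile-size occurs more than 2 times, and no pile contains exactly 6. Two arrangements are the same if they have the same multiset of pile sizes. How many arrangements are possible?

54

There are too many to list fully; the first 12 (by largest part) are:
15
14 + 1
13 + 2
13 + 1 + 1
12 + 3
12 + 2 + 1
11 + 4
11 + 3 + 1
11 + 2 + 2
11 + 2 + 1 + 1
10 + 5
10 + 4 + 1
…and 42 more, for 54 total.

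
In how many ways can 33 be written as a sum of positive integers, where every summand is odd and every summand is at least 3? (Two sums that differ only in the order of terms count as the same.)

There are too many to list fully; the first 12 (by largest part) are:
33
3+3+27
3+5+25
3+7+23
5+5+23
3+9+21
5+7+21
3+3+3+3+21
3+11+19
5+9+19
7+7+19
3+3+3+5+19
…and 46 more, for 58 total.

58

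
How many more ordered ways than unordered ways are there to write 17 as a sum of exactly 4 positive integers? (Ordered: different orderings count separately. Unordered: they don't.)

521

Ordered (compositions into 4 parts): C(16,3) = 560.
Unordered (partitions into 4 parts): 39.
Difference: 560 − 39 = 521.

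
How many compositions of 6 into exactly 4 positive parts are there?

Equivalently, choose which 3 of the 5 gaps become plus signs: C(5,3) = 10.

10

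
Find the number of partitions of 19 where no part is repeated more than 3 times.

A full systematic count gives 258.

258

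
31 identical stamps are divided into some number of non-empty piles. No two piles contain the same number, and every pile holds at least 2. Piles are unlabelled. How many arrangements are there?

181

Systematic enumeration (by largest part, then next-largest, …) yields 181.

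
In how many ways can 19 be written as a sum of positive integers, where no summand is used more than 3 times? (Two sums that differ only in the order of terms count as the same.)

258

A full systematic count gives 258.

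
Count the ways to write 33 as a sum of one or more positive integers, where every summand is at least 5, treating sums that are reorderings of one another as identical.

110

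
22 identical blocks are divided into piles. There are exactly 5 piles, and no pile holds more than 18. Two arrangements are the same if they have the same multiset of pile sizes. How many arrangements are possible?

119

Enumerating by decreasing first part gives 119 partitions in all.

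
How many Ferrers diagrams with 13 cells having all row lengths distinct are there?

18

Enumerating:
13
12, 1
11, 2
10, 3
10, 2, 1
9, 4
9, 3, 1
8, 5
8, 4, 1
8, 3, 2
7, 6
7, 5, 1
7, 4, 2
7, 3, 2, 1
6, 5, 2
6, 4, 3
6, 4, 2, 1
5, 4, 3, 1
That's 18 in total.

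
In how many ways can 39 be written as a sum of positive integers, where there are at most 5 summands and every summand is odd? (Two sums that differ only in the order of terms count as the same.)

157

Direct enumeration gives 157 partitions.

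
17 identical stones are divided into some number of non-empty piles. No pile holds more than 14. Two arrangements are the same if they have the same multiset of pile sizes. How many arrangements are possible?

293

Direct enumeration gives 293 partitions.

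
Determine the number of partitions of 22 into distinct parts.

A full systematic count gives 89.

89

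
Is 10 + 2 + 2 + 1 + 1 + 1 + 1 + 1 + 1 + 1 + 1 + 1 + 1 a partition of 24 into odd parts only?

The parts sum to 24, and the condition 'every summand is odd' is violated.

No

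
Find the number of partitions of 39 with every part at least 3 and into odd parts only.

Enumerating by decreasing first part gives 118 partitions in all.

118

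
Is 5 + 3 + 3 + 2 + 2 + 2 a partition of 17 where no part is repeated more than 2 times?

The parts sum to 17, and the condition 'no summand is used more than 2 times' is violated.

No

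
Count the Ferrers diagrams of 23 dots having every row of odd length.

A full systematic count gives 104.

104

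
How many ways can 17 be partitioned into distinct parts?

38

There are too many to list fully; the first 12 (by largest part) are:
17
16+1
15+2
14+3
14+2+1
13+4
13+3+1
12+5
12+4+1
12+3+2
11+6
11+5+1
…and 26 more, for 38 total.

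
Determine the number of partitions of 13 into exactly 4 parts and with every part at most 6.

11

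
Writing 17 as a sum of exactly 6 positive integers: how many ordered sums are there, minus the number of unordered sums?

4324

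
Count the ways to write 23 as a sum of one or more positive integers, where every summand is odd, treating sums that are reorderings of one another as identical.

There are 104 such partitions.

104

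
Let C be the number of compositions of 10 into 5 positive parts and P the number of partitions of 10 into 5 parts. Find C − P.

Compositions: C(9,4) = 126.
Unordered (partitions into 5 parts): 7.
Difference: 126 − 7 = 119.

119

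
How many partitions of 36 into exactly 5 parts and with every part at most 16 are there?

453

Systematic enumeration (by largest part, then next-largest, …) yields 453.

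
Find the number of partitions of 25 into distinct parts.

A full systematic count gives 142.

142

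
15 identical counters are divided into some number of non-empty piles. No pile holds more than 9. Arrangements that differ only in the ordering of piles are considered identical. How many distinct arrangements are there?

157

Direct enumeration gives 157 partitions.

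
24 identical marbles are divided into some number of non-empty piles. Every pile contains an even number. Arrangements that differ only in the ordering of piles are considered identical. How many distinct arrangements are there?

Enumerating by decreasing first part gives 77 partitions in all.

77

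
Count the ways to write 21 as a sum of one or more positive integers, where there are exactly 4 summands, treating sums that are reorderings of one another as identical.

Systematic enumeration (by largest part, then next-largest, …) yields 72.

72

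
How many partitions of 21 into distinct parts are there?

76

Direct enumeration gives 76 partitions.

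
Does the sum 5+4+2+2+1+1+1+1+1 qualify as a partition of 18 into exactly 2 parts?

The parts sum to 18, and the condition 'there are exactly 2 summands' is violated.

No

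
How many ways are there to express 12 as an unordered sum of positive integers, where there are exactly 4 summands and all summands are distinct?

Enumerating:
6+3+2+1
5+4+2+1
Counting gives 2.

2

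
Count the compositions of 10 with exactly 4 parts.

84

Place 3 bars in the 9 internal gaps of a row of 10 dots: C(9,3) = 84.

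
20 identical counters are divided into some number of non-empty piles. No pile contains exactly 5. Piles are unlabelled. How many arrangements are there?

451

A full systematic count gives 451.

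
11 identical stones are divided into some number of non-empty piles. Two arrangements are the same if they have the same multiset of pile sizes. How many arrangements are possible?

There are too many to list fully; the first 12 (by largest part) are:
11
10,1
9,2
9,1,1
8,3
8,2,1
8,1,1,1
7,4
7,3,1
7,2,2
7,2,1,1
7,1,1,1,1
…and 44 more, for 56 total.

56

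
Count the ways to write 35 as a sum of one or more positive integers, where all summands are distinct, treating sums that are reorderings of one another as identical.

Enumerating by decreasing first part gives 585 partitions in all.

585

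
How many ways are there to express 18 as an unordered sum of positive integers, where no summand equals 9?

355

There are 355 such partitions.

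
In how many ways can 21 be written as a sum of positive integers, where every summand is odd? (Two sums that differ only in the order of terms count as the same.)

Systematic enumeration (by largest part, then next-largest, …) yields 76.

76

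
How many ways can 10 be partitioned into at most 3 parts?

Enumerating:
10
9+1
8+2
8+1+1
7+3
7+2+1
6+4
6+3+1
6+2+2
5+5
5+4+1
5+3+2
4+4+2
4+3+3

14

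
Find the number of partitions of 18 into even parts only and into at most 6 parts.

26

There are too many to list fully; the first 12 (by largest part) are:
18
16,2
14,4
14,2,2
12,6
12,4,2
12,2,2,2
10,8
10,6,2
10,4,4
10,4,2,2
10,2,2,2,2
…and 14 more, for 26 total.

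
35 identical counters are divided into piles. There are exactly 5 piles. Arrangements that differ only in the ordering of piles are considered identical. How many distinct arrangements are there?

Systematic enumeration (by largest part, then next-largest, …) yields 674.

674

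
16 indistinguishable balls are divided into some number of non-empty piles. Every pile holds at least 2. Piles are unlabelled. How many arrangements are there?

55

A partial list (first 12 by largest part):
16
14+2
13+3
12+4
12+2+2
11+5
11+3+2
10+6
10+4+2
10+3+3
10+2+2+2
9+7
…and 43 more, for 55 total.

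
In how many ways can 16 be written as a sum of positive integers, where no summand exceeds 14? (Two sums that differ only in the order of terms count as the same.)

Systematic enumeration (by largest part, then next-largest, …) yields 229.

229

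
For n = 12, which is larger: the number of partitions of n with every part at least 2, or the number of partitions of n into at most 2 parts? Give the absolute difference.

14

Partitions of 12 with every part at least 2: 21.
Partitions of 12 into at most 2 parts: 7.
|21 − 7| = 14.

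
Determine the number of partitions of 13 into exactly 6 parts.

The partitions of 13 that satisfy the conditions:
8+1+1+1+1+1
7+2+1+1+1+1
6+3+1+1+1+1
6+2+2+1+1+1
5+4+1+1+1+1
5+3+2+1+1+1
5+2+2+2+1+1
4+4+2+1+1+1
4+3+3+1+1+1
4+3+2+2+1+1
4+2+2+2+2+1
3+3+3+2+1+1
3+3+2+2+2+1
3+2+2+2+2+2

14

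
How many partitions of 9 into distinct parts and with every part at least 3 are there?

3

The partitions of 9 that satisfy the conditions:
9
6, 3
5, 4
That's 3 in total.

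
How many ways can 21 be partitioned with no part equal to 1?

165

Counting exhaustively, 165 partitions satisfy the conditions.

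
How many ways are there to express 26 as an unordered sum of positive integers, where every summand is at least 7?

13

They are:
26
19,7
18,8
17,9
16,10
15,11
14,12
13,13
12,7,7
11,8,7
10,9,7
10,8,8
9,9,8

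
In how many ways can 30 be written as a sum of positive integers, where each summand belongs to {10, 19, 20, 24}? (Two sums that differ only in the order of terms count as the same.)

The partitions of 30 that satisfy the conditions:
20,10
10,10,10

2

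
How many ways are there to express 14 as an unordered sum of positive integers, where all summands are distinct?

22

Enumerating:
14
13,1
12,2
11,3
11,2,1
10,4
10,3,1
9,5
9,4,1
9,3,2
8,6
8,5,1
8,4,2
8,3,2,1
7,6,1
7,5,2
7,4,3
7,4,2,1
6,5,3
6,5,2,1
6,4,3,1
5,4,3,2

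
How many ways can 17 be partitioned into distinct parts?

A partial list (first 12 by largest part):
17
16,1
15,2
14,3
14,2,1
13,4
13,3,1
12,5
12,4,1
12,3,2
11,6
11,5,1
…and 26 more, for 38 total.

38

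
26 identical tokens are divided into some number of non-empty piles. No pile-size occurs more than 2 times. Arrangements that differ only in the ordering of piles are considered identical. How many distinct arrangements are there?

617

A full systematic count gives 617.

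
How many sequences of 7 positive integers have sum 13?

924

By stars and bars with positive parts, the count is C(12,6) = 924.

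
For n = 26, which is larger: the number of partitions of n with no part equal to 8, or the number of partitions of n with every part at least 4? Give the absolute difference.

1981

Partitions of 26 with no part equal to 8: 2051.
Partitions of 26 with every part at least 4: 70.
|2051 − 70| = 1981.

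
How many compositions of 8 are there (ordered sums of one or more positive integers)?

128

The number of compositions of n is 2^(n−1); here 2^7 = 128.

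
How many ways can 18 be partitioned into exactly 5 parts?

57

There are too many to list fully; the first 12 (by largest part) are:
14+1+1+1+1
13+2+1+1+1
12+3+1+1+1
12+2+2+1+1
11+4+1+1+1
11+3+2+1+1
11+2+2+2+1
10+5+1+1+1
10+4+2+1+1
10+3+3+1+1
10+3+2+2+1
10+2+2+2+2
…and 45 more, for 57 total.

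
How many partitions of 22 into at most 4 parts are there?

Systematic enumeration (by largest part, then next-largest, …) yields 136.

136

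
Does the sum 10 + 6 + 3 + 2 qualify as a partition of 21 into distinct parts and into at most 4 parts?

Yes

The parts sum to 21, and the condition 'all summands are distinct' holds; the condition 'there are at most 4 summands' holds.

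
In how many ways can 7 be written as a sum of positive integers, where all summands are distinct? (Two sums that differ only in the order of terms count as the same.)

5

Enumerating:
7
6,1
5,2
4,3
4,2,1
That's 5 in total.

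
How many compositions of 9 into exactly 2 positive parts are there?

8

A composition of 9 into 2 positive parts is chosen by placing 1 dividers among the 8 gaps between 9 units: C(8,1) = 8.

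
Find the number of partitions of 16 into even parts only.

The partitions of 16 that satisfy the conditions:
16
2,14
4,12
2,2,12
6,10
2,4,10
2,2,2,10
8,8
2,6,8
4,4,8
2,2,4,8
2,2,2,2,8
4,6,6
2,2,6,6
2,4,4,6
2,2,2,4,6
2,2,2,2,2,6
4,4,4,4
2,2,4,4,4
2,2,2,2,4,4
2,2,2,2,2,2,4
2,2,2,2,2,2,2,2

22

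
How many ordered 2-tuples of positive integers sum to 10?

A composition of 10 into 2 positive parts is chosen by placing 1 dividers among the 9 gaps between 10 units: C(9,1) = 9.

9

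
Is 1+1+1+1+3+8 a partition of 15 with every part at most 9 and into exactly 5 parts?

The parts sum to 15, and the condition 'there are exactly 5 summands' is violated.

No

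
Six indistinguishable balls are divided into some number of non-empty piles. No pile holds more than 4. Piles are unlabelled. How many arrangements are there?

9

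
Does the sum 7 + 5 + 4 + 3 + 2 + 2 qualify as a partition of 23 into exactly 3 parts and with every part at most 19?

No

The parts sum to 23, and the condition 'there are exactly 3 summands' is violated.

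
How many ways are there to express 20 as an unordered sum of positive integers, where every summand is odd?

64

A partial list (first 12 by largest part):
19, 1
17, 3
17, 1, 1, 1
15, 5
15, 3, 1, 1
15, 1, 1, 1, 1, 1
13, 7
13, 5, 1, 1
13, 3, 3, 1
13, 3, 1, 1, 1, 1
13, 1, 1, 1, 1, 1, 1, 1
11, 9
…and 52 more, for 64 total.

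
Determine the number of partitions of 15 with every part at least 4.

Enumerating:
15
11+4
10+5
9+6
8+7
7+4+4
6+5+4
5+5+5

8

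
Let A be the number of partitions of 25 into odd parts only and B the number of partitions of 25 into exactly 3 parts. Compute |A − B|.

Partitions of 25 into odd parts only: 142.
Partitions of 25 into exactly 3 parts: 52.
|142 − 52| = 90.

90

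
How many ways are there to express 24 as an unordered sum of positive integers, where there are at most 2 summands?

They are:
24
23,1
22,2
21,3
20,4
19,5
18,6
17,7
16,8
15,9
14,10
13,11
12,12
That's 13 in total.

13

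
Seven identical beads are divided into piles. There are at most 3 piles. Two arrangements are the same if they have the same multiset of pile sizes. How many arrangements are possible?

8

They are:
7
1, 6
2, 5
1, 1, 5
3, 4
1, 2, 4
1, 3, 3
2, 2, 3
Counting gives 8.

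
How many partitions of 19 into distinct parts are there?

54

A partial list (first 12 by largest part):
19
18, 1
17, 2
16, 3
16, 2, 1
15, 4
15, 3, 1
14, 5
14, 4, 1
14, 3, 2
13, 6
13, 5, 1
…and 42 more, for 54 total.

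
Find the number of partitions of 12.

Direct enumeration gives 77 partitions.

77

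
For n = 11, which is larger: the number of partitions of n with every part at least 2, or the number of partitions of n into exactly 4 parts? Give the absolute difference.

Partitions of 11 with every part at least 2: 14.
Partitions of 11 into exactly 4 parts: 11.
|14 − 11| = 3.

3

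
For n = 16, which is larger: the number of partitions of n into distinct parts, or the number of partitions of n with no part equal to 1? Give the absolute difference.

23

Partitions of 16 into distinct parts: 32.
Partitions of 16 with no part equal to 1: 55.
|32 − 55| = 23.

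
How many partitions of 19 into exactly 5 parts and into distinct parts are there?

Listing the qualifying partitions of 19:
9, 4, 3, 2, 1
8, 5, 3, 2, 1
7, 6, 3, 2, 1
7, 5, 4, 2, 1
6, 5, 4, 3, 1

5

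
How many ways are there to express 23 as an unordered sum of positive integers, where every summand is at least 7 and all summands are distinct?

6

They are:
23
16 + 7
15 + 8
14 + 9
13 + 10
12 + 11
That's 6 in total.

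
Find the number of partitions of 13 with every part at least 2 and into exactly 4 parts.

6

Enumerating:
7+2+2+2
6+3+2+2
5+4+2+2
5+3+3+2
4+4+3+2
4+3+3+3
Counting gives 6.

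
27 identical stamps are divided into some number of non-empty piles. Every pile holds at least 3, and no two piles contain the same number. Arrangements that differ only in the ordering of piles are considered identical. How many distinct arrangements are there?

There are too many to list fully; the first 12 (by largest part) are:
27
24+3
23+4
22+5
21+6
20+7
20+4+3
19+8
19+5+3
18+9
18+6+3
18+5+4
…and 47 more, for 59 total.

59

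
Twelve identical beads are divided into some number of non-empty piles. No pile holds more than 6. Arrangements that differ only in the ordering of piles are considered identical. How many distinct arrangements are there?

58

There are too many to list fully; the first 12 (by largest part) are:
6,6
1,5,6
2,4,6
1,1,4,6
3,3,6
1,2,3,6
1,1,1,3,6
2,2,2,6
1,1,2,2,6
1,1,1,1,2,6
1,1,1,1,1,1,6
2,5,5
…and 46 more, for 58 total.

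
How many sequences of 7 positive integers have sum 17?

8008

Place 6 bars in the 16 internal gaps of a row of 17 dots: C(16,6) = 8008.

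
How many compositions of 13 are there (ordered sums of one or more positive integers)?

4096

The number of compositions of n is 2^(n−1); here 2^12 = 4096.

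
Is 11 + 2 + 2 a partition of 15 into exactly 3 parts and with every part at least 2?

Yes

The parts sum to 15, and the condition 'there are exactly 3 summands' holds; the condition 'every summand is at least 2' holds.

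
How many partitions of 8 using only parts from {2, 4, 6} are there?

4

Listing the qualifying partitions of 8:
6, 2
4, 4
4, 2, 2
2, 2, 2, 2
Counting gives 4.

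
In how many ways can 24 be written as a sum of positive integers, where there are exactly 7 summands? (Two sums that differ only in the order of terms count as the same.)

201

Systematic enumeration (by largest part, then next-largest, …) yields 201.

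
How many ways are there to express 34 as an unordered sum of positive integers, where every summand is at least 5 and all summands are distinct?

A partial list (first 12 by largest part):
34
29+5
28+6
27+7
26+8
25+9
24+10
23+11
23+6+5
22+12
22+7+5
21+13
…and 46 more, for 58 total.

58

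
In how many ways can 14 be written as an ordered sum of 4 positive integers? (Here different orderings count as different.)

286

Place 3 bars in the 13 internal gaps of a row of 14 dots: C(13,3) = 286.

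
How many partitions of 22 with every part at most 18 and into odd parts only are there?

86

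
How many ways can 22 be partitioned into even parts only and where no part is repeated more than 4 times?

There are too many to list fully; the first 12 (by largest part) are:
22
2+20
4+18
2+2+18
6+16
2+4+16
2+2+2+16
8+14
2+6+14
4+4+14
2+2+4+14
2+2+2+2+14
…and 32 more, for 44 total.

44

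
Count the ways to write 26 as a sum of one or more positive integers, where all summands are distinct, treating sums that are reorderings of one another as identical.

There are 165 such partitions.

165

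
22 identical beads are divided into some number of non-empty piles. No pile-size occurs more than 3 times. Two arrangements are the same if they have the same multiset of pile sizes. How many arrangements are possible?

484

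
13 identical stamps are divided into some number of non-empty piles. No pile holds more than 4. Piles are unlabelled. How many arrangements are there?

There are too many to list fully; the first 12 (by largest part) are:
4,4,4,1
4,4,3,2
4,4,3,1,1
4,4,2,2,1
4,4,2,1,1,1
4,4,1,1,1,1,1
4,3,3,3
4,3,3,2,1
4,3,3,1,1,1
4,3,2,2,2
4,3,2,2,1,1
4,3,2,1,1,1,1
…and 27 more, for 39 total.

39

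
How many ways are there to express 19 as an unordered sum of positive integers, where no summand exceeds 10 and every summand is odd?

There are too many to list fully; the first 12 (by largest part) are:
9, 9, 1
9, 7, 3
9, 7, 1, 1, 1
9, 5, 5
9, 5, 3, 1, 1
9, 5, 1, 1, 1, 1, 1
9, 3, 3, 3, 1
9, 3, 3, 1, 1, 1, 1
9, 3, 1, 1, 1, 1, 1, 1, 1
9, 1, 1, 1, 1, 1, 1, 1, 1, 1, 1
7, 7, 5
7, 7, 3, 1, 1
…and 28 more, for 40 total.

40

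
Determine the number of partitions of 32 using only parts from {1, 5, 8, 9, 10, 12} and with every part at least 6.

3

They are:
12+12+8
12+10+10
8+8+8+8
That's 3 in total.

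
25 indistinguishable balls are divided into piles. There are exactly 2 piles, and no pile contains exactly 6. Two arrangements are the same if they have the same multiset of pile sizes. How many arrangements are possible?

Enumerating:
24,1
23,2
22,3
21,4
20,5
18,7
17,8
16,9
15,10
14,11
13,12

11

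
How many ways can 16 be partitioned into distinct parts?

A partial list (first 12 by largest part):
16
15, 1
14, 2
13, 3
13, 2, 1
12, 4
12, 3, 1
11, 5
11, 4, 1
11, 3, 2
10, 6
10, 5, 1
…and 20 more, for 32 total.

32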